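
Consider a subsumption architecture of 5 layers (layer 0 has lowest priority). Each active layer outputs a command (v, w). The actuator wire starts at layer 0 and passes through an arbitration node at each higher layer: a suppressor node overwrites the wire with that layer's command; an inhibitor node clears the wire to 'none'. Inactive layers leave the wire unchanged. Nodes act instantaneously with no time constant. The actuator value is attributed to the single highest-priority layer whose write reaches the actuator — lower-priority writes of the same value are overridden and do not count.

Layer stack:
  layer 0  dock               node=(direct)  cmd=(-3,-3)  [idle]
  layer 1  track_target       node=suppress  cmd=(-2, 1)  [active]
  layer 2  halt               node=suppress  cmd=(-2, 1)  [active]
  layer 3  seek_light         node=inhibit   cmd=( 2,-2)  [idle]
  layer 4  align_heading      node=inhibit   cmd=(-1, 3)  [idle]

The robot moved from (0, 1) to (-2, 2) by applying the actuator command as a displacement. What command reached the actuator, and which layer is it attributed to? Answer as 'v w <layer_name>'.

-2 1 halt

displacement = (-2, 2) − (0, 1) = (-2, 1)
[0] dock off; wire := none
[1] track_target on (suppress); wire := (-2, 1)
[2] halt on (suppress); wire := (-2, 1)
[3] seek_light off; pass (-2, 1)
[4] align_heading off; pass (-2, 1)
output (-2, 1) — from layer 2 (halt)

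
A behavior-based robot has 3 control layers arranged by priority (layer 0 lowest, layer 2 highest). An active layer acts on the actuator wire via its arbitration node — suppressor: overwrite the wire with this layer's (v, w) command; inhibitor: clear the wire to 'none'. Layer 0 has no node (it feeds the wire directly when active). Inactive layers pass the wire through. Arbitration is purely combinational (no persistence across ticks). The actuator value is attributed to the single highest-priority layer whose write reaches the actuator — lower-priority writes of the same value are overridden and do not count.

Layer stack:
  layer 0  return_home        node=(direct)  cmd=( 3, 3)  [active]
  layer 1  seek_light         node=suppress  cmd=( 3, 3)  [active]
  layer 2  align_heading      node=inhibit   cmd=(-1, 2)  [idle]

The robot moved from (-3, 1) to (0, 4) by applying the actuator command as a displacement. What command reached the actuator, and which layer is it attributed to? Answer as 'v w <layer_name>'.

displacement = (0, 4) − (-3, 1) = (3, 3)
[0] return_home on; wire := (3, 3)
[1] seek_light on (suppress); wire := (3, 3)
[2] align_heading off; pass (3, 3)
output (3, 3) — from layer 1 (seek_light)

3 3 seek_light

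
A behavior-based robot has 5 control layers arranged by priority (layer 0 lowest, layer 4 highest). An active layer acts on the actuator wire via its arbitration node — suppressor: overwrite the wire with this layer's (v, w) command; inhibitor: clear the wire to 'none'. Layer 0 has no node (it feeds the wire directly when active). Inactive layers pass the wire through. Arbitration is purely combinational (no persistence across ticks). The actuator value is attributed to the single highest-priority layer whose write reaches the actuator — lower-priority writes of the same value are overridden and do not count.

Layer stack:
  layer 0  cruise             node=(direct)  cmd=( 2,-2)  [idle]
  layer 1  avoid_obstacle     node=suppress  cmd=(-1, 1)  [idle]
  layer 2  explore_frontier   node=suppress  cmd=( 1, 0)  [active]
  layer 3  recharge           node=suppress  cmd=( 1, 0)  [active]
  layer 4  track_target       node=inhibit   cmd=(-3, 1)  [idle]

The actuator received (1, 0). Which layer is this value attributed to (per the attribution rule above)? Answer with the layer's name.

layer 0 (cruise) idle — none
layer 1 (avoid_obstacle) idle — unchanged: none
layer 2 (explore_frontier) active — suppresses: (1, 0)
layer 3 (recharge) active — suppresses: (1, 0)
layer 4 (track_target) idle — unchanged: (1, 0)
→ actuator (1, 0)
last writer: layer 3 = recharge

recharge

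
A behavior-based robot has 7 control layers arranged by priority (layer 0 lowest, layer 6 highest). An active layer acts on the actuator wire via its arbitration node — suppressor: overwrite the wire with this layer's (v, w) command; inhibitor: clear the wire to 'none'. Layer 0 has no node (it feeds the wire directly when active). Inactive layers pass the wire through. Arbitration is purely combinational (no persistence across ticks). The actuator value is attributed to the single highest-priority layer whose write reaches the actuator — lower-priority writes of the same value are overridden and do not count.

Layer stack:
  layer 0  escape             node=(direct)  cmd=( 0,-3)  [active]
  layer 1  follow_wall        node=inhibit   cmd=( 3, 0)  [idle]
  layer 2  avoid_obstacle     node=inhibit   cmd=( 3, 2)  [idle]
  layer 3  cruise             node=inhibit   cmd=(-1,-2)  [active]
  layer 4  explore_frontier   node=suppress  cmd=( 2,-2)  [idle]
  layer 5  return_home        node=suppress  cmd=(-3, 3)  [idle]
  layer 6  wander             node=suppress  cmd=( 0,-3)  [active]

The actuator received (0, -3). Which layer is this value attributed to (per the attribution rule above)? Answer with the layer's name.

L0 escape: active, feeds wire = (0, -3)
L1 follow_wall: idle → wire stays (0, -3)
L2 avoid_obstacle: idle → wire stays (0, -3)
L3 cruise: active, inhibitor → wire = none
L4 explore_frontier: idle → wire stays none
L5 return_home: idle → wire stays none
L6 wander: active, suppressor → wire = (0, -3)
actuator = (0, -3)
last writer: layer 6 = wander

wander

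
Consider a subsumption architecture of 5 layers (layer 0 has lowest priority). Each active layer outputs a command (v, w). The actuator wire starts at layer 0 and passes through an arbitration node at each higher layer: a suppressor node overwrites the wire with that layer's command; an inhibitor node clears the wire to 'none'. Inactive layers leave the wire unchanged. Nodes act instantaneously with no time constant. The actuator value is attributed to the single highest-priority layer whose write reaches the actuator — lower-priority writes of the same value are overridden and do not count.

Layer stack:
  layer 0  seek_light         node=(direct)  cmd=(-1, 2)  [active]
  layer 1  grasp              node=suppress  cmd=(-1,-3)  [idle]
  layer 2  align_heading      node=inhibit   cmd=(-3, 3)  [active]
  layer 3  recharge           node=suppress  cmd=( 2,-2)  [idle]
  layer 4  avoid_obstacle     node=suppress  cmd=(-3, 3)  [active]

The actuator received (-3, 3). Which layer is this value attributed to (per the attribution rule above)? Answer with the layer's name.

[0] seek_light on; wire := (-1, 2)
[1] grasp off; pass (-1, 2)
[2] align_heading on (inhibit); wire := none
[3] recharge off; pass none
[4] avoid_obstacle on (suppress); wire := (-3, 3)
output (-3, 3)
last writer: layer 4 = avoid_obstacle

avoid_obstacle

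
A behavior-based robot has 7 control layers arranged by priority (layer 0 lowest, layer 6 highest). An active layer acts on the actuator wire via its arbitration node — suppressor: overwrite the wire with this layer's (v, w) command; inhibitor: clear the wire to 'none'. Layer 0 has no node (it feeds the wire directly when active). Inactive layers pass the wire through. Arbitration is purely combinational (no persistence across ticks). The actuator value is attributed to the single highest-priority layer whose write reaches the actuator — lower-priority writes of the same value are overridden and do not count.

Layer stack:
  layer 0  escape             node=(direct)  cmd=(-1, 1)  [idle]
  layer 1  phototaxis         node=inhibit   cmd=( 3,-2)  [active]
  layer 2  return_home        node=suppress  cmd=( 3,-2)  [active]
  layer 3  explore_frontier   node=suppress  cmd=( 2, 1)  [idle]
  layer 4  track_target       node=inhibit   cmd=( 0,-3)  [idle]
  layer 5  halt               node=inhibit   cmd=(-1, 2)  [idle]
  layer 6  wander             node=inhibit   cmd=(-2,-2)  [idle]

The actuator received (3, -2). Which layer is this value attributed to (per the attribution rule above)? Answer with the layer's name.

return_home

[0] escape off; wire := none
[1] phototaxis on (inhibit); wire := none
[2] return_home on (suppress); wire := (3, -2)
[3] explore_frontier off; pass (3, -2)
[4] track_target off; pass (3, -2)
[5] halt off; pass (3, -2)
[6] wander off; pass (3, -2)
output (3, -2)
last writer: layer 2 = return_home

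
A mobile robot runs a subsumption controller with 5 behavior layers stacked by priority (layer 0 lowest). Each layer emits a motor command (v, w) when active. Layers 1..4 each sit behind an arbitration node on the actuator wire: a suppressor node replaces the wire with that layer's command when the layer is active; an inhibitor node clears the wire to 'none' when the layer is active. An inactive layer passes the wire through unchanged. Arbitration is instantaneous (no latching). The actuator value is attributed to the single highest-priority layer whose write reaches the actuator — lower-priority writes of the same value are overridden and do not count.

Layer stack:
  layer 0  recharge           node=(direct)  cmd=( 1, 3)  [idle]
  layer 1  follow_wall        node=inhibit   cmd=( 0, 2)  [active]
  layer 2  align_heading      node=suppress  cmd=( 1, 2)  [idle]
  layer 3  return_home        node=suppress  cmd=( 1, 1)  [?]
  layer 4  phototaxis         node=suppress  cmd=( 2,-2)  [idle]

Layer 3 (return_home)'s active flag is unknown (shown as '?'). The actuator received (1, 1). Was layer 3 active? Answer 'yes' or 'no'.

If layer 3 is active=yes:
  actuator would be (1, 1)
If layer 3 is active=no:
  actuator would be none
Observed (1, 1), so layer 3 was active.

yes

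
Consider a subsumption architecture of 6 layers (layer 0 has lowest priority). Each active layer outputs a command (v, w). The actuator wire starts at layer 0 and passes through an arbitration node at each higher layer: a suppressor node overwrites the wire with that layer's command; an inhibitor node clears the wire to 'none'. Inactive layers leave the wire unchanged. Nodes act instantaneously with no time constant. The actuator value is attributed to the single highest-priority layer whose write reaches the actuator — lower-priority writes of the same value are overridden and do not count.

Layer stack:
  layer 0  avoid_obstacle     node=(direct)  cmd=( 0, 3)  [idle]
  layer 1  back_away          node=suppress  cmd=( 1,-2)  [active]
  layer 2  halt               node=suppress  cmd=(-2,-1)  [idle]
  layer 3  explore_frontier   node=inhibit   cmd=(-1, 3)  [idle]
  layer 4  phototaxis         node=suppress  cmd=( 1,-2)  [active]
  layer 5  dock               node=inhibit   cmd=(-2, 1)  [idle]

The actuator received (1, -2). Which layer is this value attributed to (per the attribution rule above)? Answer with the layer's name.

layer 0 (avoid_obstacle) idle — none
layer 1 (back_away) active — suppresses: (1, -2)
layer 2 (halt) idle — unchanged: (1, -2)
layer 3 (explore_frontier) idle — unchanged: (1, -2)
layer 4 (phototaxis) active — suppresses: (1, -2)
layer 5 (dock) idle — unchanged: (1, -2)
→ actuator (1, -2)
last writer: layer 4 = phototaxis

phototaxis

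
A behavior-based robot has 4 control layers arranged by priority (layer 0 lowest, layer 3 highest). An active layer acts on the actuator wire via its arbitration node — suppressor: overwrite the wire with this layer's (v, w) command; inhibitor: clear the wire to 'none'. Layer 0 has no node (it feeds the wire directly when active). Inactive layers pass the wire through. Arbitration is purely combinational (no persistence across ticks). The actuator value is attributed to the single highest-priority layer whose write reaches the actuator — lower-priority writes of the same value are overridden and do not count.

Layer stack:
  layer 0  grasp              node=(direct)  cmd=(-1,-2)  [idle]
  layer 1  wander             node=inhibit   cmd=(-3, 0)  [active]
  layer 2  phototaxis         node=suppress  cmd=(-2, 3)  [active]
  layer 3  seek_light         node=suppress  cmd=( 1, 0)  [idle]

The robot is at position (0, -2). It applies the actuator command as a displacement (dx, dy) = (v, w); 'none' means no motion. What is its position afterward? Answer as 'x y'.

[0] grasp off; wire := none
[1] wander on (inhibit); wire := none
[2] phototaxis on (suppress); wire := (-2, 3)
[3] seek_light off; pass (-2, 3)
output (-2, 3)
position: (0, -2) + (-2, 3) = (-2, 1)

-2 1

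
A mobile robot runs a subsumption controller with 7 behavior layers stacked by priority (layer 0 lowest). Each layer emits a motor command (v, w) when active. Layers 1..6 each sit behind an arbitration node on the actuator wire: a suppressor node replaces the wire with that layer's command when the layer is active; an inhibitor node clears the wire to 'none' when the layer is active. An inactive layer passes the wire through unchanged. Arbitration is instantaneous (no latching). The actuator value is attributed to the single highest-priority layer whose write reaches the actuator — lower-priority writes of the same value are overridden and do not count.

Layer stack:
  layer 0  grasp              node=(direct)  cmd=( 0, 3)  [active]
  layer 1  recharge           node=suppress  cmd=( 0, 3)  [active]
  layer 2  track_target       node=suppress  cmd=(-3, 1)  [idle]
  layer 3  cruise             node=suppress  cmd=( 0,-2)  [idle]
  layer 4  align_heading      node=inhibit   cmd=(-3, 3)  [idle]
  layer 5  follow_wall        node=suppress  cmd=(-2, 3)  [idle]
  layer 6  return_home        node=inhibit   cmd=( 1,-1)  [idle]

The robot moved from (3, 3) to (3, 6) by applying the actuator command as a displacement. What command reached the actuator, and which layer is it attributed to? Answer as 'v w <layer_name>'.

displacement = (3, 6) − (3, 3) = (0, 3)
L0 grasp: active, feeds wire = (0, 3)
L1 recharge: active, suppressor → wire = (0, 3)
L2 track_target: idle → wire stays (0, 3)
L3 cruise: idle → wire stays (0, 3)
L4 align_heading: idle → wire stays (0, 3)
L5 follow_wall: idle → wire stays (0, 3)
L6 return_home: idle → wire stays (0, 3)
actuator = (0, 3) — from layer 1 (recharge)

0 3 recharge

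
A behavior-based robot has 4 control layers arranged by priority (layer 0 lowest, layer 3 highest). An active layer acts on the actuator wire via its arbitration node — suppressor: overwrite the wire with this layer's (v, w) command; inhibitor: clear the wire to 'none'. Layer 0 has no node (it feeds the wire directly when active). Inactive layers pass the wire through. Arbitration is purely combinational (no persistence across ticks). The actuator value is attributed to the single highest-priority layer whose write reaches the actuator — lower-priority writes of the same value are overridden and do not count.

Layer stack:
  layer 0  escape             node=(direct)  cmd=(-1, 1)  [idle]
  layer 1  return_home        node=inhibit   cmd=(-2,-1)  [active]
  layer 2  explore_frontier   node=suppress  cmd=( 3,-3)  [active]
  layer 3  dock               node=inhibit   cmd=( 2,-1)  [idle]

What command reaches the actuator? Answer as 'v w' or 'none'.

3 -3

layer 0 (escape) idle — none
layer 1 (return_home) active — inhibits: none
layer 2 (explore_frontier) active — suppresses: (3, -3)
layer 3 (dock) idle — unchanged: (3, -3)
→ actuator (3, -3)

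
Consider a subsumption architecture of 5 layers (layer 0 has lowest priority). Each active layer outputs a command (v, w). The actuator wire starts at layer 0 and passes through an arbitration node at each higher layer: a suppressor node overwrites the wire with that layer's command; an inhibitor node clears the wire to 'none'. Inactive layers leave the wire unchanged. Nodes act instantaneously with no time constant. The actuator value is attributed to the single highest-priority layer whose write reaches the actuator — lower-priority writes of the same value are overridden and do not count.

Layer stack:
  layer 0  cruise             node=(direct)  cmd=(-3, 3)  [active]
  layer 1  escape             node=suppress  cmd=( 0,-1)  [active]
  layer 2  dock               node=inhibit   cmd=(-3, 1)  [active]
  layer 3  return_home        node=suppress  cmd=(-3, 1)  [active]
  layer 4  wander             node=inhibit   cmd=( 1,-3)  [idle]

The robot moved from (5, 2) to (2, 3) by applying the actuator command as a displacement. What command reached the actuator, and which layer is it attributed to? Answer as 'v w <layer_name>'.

displacement = (2, 3) − (5, 2) = (-3, 1)
[0] cruise on; wire := (-3, 3)
[1] escape on (suppress); wire := (0, -1)
[2] dock on (inhibit); wire := none
[3] return_home on (suppress); wire := (-3, 1)
[4] wander off; pass (-3, 1)
output (-3, 1) — from layer 3 (return_home)

-3 1 return_home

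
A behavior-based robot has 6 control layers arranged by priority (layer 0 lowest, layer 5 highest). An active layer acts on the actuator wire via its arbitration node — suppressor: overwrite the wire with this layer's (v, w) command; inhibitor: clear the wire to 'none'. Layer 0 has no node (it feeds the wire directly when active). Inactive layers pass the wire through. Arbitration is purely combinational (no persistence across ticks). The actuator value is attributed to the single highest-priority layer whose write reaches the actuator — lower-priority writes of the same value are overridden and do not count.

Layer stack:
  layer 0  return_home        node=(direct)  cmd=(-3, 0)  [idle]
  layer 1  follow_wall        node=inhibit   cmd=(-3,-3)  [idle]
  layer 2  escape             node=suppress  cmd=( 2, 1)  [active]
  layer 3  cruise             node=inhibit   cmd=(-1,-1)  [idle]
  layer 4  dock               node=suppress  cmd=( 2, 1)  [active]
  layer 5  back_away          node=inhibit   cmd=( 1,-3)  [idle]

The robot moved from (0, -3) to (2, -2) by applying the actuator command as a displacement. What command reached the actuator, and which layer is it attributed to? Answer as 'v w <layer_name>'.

2 1 dock

displacement = (2, -2) − (0, -3) = (2, 1)
[0] return_home off; wire := none
[1] follow_wall off; pass none
[2] escape on (suppress); wire := (2, 1)
[3] cruise off; pass (2, 1)
[4] dock on (suppress); wire := (2, 1)
[5] back_away off; pass (2, 1)
output (2, 1) — from layer 4 (dock)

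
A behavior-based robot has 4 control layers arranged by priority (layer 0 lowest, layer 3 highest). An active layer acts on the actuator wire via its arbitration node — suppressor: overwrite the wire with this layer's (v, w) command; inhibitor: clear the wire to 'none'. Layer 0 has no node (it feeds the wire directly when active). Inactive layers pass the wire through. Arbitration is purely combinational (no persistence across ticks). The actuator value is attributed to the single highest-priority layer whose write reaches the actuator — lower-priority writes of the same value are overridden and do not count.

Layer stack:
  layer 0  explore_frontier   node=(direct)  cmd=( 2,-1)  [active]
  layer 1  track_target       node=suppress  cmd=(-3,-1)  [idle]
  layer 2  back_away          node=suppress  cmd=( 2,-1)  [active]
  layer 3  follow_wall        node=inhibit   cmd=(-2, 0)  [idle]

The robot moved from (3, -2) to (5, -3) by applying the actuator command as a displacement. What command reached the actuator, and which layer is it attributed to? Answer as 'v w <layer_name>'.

2 -1 back_away

displacement = (5, -3) − (3, -2) = (2, -1)
L0 explore_frontier: active, feeds wire = (2, -1)
L1 track_target: idle → wire stays (2, -1)
L2 back_away: active, suppressor → wire = (2, -1)
L3 follow_wall: idle → wire stays (2, -1)
actuator = (2, -1) — from layer 2 (back_away)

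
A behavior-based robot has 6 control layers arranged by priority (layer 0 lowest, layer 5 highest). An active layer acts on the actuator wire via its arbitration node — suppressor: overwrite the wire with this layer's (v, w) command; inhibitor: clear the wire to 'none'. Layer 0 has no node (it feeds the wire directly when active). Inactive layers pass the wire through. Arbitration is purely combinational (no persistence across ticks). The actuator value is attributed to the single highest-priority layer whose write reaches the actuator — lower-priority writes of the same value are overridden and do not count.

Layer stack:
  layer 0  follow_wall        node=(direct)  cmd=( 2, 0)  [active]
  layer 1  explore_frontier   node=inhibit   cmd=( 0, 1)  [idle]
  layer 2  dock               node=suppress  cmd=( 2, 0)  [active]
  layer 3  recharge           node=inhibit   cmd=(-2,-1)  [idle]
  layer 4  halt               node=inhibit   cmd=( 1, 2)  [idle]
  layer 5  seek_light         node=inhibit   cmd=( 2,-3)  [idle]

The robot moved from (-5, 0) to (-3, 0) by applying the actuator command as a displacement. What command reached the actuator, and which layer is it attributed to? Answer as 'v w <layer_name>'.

2 0 dock

displacement = (-3, 0) − (-5, 0) = (2, 0)
layer 0 (follow_wall) active — direct: (2, 0)
layer 1 (explore_frontier) idle — unchanged: (2, 0)
layer 2 (dock) active — suppresses: (2, 0)
layer 3 (recharge) idle — unchanged: (2, 0)
layer 4 (halt) idle — unchanged: (2, 0)
layer 5 (seek_light) idle — unchanged: (2, 0)
→ actuator (2, 0) — from layer 2 (dock)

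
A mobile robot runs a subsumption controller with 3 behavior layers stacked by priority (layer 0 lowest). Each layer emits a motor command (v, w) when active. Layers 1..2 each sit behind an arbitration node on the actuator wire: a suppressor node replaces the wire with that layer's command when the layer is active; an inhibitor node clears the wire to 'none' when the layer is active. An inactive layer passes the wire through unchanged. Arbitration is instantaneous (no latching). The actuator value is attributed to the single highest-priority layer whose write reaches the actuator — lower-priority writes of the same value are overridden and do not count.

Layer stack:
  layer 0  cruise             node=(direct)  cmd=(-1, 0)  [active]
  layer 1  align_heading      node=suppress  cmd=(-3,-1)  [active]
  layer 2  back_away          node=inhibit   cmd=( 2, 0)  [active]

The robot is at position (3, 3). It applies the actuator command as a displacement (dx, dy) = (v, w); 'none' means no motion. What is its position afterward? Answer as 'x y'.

3 3

L0 cruise: active, feeds wire = (-1, 0)
L1 align_heading: active, suppressor → wire = (-3, -1)
L2 back_away: active, inhibitor → wire = none
actuator = none
position: (3, 3) + none = (3, 3)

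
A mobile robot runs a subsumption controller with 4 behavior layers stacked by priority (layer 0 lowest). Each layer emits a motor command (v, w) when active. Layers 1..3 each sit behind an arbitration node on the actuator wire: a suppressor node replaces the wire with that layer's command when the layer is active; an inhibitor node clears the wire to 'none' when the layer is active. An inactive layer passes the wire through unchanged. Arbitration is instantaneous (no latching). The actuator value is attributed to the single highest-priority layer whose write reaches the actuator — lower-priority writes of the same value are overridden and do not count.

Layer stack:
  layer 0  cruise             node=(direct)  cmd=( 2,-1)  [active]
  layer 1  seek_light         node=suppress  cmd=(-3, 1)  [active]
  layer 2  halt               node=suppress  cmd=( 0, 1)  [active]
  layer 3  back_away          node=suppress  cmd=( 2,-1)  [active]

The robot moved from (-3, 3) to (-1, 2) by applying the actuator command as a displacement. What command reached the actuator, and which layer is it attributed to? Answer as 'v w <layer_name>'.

2 -1 back_away

displacement = (-1, 2) − (-3, 3) = (2, -1)
layer 0 (cruise) active — direct: (2, -1)
layer 1 (seek_light) active — suppresses: (-3, 1)
layer 2 (halt) active — suppresses: (0, 1)
layer 3 (back_away) active — suppresses: (2, -1)
→ actuator (2, -1) — from layer 3 (back_away)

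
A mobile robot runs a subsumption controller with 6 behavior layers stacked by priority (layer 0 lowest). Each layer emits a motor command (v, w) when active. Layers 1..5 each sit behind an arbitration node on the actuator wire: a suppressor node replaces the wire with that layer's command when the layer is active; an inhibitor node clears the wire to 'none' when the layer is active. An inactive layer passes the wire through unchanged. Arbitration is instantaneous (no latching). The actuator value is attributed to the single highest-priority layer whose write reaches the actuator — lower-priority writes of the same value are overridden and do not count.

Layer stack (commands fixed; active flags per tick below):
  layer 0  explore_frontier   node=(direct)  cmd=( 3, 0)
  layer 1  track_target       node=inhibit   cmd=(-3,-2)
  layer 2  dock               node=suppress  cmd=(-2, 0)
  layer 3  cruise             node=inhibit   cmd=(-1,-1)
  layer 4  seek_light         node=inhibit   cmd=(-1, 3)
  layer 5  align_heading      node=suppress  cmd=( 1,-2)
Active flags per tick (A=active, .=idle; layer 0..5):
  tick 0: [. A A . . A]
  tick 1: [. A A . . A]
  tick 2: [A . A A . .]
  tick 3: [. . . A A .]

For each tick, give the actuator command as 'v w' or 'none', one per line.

tick 0:
  L0 explore_frontier: idle → wire = none
  L1 track_target: active, inhibitor → wire = none
  L2 dock: active, suppressor → wire = (-2, 0)
  L3 cruise: idle → wire stays (-2, 0)
  L4 seek_light: idle → wire stays (-2, 0)
  L5 align_heading: active, suppressor → wire = (1, -2)
  actuator = (1, -2)
tick 1:
  L0 explore_frontier: idle → wire = none
  L1 track_target: active, inhibitor → wire = none
  L2 dock: active, suppressor → wire = (-2, 0)
  L3 cruise: idle → wire stays (-2, 0)
  L4 seek_light: idle → wire stays (-2, 0)
  L5 align_heading: active, suppressor → wire = (1, -2)
  actuator = (1, -2)
tick 2:
  L0 explore_frontier: active, feeds wire = (3, 0)
  L1 track_target: idle → wire stays (3, 0)
  L2 dock: active, suppressor → wire = (-2, 0)
  L3 cruise: active, inhibitor → wire = none
  L4 seek_light: idle → wire stays none
  L5 align_heading: idle → wire stays none
  actuator = none
tick 3:
  L0 explore_frontier: idle → wire = none
  L1 track_target: idle → wire stays none
  L2 dock: idle → wire stays none
  L3 cruise: active, inhibitor → wire = none
  L4 seek_light: active, inhibitor → wire = none
  L5 align_heading: idle → wire stays none
  actuator = none

1 -2
1 -2
none
none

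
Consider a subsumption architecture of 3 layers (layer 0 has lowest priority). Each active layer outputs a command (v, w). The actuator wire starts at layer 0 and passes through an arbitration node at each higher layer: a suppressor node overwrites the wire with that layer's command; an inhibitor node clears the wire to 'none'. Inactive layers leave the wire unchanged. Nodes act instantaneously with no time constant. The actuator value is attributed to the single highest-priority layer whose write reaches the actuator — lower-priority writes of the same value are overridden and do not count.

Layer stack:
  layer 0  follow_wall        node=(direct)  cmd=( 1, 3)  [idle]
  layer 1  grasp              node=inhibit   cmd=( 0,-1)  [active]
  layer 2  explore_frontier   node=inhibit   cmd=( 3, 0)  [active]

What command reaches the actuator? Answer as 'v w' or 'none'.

layer 0 (follow_wall) idle — none
layer 1 (grasp) active — inhibits: none
layer 2 (explore_frontier) active — inhibits: none
→ actuator none

none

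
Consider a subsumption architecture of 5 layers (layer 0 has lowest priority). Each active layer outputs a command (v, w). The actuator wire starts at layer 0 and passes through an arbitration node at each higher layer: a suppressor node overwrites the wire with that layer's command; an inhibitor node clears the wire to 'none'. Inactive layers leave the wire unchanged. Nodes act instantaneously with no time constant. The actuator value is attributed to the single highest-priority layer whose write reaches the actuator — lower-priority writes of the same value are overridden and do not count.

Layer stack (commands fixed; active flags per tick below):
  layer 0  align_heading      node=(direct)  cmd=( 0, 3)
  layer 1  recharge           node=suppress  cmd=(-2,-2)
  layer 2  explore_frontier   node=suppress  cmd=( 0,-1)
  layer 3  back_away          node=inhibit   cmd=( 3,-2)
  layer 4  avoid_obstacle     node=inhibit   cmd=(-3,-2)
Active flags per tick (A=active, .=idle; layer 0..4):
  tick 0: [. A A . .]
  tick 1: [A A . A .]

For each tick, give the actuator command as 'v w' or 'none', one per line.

tick 0:
  L0 align_heading: idle → wire = none
  L1 recharge: active, suppressor → wire = (-2, -2)
  L2 explore_frontier: active, suppressor → wire = (0, -1)
  L3 back_away: idle → wire stays (0, -1)
  L4 avoid_obstacle: idle → wire stays (0, -1)
  actuator = (0, -1)
tick 1:
  L0 align_heading: active, feeds wire = (0, 3)
  L1 recharge: active, suppressor → wire = (-2, -2)
  L2 explore_frontier: idle → wire stays (-2, -2)
  L3 back_away: active, inhibitor → wire = none
  L4 avoid_obstacle: idle → wire stays none
  actuator = none

0 -1
none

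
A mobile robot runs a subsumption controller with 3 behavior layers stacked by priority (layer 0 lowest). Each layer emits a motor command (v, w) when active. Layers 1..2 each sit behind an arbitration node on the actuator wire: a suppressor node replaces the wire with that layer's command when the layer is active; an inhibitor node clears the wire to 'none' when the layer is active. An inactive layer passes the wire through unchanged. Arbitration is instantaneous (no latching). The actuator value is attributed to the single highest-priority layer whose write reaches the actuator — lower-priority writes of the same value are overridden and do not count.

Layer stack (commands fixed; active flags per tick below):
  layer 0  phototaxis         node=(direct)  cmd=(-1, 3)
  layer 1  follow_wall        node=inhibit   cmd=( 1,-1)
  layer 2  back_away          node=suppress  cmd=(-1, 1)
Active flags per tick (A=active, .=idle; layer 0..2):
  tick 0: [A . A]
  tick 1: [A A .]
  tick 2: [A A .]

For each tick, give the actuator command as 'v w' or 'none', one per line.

-1 1
none
none

tick 0:
  [0] phototaxis on; wire := (-1, 3)
  [1] follow_wall off; pass (-1, 3)
  [2] back_away on (suppress); wire := (-1, 1)
  output (-1, 1)
tick 1:
  [0] phototaxis on; wire := (-1, 3)
  [1] follow_wall on (inhibit); wire := none
  [2] back_away off; pass none
  output none
tick 2:
  [0] phototaxis on; wire := (-1, 3)
  [1] follow_wall on (inhibit); wire := none
  [2] back_away off; pass none
  output none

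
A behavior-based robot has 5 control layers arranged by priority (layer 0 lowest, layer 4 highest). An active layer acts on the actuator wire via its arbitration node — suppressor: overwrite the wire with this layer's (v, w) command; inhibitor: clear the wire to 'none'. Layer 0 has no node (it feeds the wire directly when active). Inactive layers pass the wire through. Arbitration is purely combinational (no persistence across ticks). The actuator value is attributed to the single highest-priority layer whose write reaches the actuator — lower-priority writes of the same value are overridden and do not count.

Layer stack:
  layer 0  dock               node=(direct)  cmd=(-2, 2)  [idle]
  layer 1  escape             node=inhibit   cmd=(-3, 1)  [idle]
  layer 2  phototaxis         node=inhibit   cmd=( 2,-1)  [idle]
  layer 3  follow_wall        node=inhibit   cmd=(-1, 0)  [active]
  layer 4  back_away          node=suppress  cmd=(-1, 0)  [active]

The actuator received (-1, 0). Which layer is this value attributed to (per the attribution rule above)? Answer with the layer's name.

back_away

layer 0 (dock) idle — none
layer 1 (escape) idle — unchanged: none
layer 2 (phototaxis) idle — unchanged: none
layer 3 (follow_wall) active — inhibits: none
layer 4 (back_away) active — suppresses: (-1, 0)
→ actuator (-1, 0)
last writer: layer 4 = back_away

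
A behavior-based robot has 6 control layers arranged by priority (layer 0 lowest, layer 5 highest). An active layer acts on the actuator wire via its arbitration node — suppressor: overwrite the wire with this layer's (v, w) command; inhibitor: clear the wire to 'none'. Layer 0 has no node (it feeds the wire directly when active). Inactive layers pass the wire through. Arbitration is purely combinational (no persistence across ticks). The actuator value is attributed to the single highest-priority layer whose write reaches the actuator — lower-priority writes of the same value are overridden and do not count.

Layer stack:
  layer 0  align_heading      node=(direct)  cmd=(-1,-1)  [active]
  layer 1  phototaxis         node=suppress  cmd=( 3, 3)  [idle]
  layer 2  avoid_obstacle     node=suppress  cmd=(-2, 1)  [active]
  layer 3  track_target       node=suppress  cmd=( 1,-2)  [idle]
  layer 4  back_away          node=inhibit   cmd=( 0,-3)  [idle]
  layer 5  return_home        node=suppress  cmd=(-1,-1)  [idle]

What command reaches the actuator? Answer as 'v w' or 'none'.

-2 1

[0] align_heading on; wire := (-1, -1)
[1] phototaxis off; pass (-1, -1)
[2] avoid_obstacle on (suppress); wire := (-2, 1)
[3] track_target off; pass (-2, 1)
[4] back_away off; pass (-2, 1)
[5] return_home off; pass (-2, 1)
output (-2, 1)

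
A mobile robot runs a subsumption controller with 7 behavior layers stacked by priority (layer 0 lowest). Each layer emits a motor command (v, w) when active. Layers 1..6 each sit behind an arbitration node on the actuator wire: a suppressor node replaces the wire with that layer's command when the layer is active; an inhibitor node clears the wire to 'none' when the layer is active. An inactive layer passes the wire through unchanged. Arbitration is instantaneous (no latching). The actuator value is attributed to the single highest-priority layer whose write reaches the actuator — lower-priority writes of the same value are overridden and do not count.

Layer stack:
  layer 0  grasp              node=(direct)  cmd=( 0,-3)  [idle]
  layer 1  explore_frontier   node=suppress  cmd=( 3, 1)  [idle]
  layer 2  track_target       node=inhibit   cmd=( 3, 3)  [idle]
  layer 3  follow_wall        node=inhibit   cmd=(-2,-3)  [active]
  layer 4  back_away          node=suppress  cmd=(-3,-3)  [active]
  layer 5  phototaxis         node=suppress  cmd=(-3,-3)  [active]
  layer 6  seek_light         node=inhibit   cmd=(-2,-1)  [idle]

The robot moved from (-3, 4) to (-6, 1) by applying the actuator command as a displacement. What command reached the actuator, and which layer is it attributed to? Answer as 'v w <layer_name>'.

displacement = (-6, 1) − (-3, 4) = (-3, -3)
layer 0 (grasp) idle — none
layer 1 (explore_frontier) idle — unchanged: none
layer 2 (track_target) idle — unchanged: none
layer 3 (follow_wall) active — inhibits: none
layer 4 (back_away) active — suppresses: (-3, -3)
layer 5 (phototaxis) active — suppresses: (-3, -3)
layer 6 (seek_light) idle — unchanged: (-3, -3)
→ actuator (-3, -3) — from layer 5 (phototaxis)

-3 -3 phototaxis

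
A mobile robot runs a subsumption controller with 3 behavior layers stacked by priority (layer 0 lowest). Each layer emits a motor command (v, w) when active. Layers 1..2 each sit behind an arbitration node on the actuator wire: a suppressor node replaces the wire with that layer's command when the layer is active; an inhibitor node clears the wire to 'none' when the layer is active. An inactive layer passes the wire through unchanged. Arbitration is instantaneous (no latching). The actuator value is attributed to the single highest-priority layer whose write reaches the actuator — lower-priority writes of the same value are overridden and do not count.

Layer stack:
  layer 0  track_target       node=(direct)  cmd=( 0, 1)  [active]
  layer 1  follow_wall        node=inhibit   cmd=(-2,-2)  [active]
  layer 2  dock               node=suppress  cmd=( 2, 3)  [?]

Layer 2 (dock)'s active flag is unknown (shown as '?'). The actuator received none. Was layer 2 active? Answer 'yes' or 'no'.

no

If layer 2 is active=yes:
  actuator would be (2, 3)
If layer 2 is active=no:
  actuator would be none
Observed none, so layer 2 was idle.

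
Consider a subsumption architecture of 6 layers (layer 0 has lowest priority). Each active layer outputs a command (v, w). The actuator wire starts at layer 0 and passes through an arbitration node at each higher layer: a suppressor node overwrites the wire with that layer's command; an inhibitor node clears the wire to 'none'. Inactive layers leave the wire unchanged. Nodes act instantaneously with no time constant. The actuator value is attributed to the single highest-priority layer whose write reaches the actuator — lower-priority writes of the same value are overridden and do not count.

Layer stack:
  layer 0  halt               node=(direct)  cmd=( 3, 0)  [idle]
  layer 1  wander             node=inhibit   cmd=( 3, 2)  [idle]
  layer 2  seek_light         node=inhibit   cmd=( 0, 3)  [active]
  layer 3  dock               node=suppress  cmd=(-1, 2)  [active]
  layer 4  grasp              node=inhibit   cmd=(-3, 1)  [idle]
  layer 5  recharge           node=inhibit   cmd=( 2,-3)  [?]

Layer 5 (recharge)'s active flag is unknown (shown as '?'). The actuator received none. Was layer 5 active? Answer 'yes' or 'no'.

If layer 5 is active=yes:
  actuator would be none
If layer 5 is active=no:
  actuator would be (-1, 2)
Observed none, so layer 5 was active.

yes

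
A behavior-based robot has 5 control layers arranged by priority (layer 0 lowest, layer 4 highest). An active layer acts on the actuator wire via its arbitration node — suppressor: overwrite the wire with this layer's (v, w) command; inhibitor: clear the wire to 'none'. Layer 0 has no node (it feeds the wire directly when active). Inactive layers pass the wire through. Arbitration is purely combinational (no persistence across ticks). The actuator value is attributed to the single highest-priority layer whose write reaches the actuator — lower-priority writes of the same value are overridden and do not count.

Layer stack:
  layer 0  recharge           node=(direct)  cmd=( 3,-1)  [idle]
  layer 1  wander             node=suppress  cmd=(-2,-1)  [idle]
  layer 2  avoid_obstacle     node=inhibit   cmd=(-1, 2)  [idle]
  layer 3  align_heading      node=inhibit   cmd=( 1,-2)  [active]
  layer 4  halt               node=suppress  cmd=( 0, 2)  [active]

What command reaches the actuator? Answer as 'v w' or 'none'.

0 2

L0 recharge: idle → wire = none
L1 wander: idle → wire stays none
L2 avoid_obstacle: idle → wire stays none
L3 align_heading: active, inhibitor → wire = none
L4 halt: active, suppressor → wire = (0, 2)
actuator = (0, 2)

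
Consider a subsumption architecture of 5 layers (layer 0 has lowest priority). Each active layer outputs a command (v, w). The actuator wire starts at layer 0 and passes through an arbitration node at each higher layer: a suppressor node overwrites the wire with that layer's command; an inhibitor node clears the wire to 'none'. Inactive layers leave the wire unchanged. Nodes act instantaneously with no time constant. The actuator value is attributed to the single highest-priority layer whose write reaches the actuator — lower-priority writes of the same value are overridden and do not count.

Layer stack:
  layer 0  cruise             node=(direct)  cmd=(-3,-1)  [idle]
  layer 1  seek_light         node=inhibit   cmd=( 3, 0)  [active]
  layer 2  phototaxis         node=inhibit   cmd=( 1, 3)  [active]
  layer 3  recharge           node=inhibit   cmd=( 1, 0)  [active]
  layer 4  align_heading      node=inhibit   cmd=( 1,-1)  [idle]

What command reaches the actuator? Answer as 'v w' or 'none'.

layer 0 (cruise) idle — none
layer 1 (seek_light) active — inhibits: none
layer 2 (phototaxis) active — inhibits: none
layer 3 (recharge) active — inhibits: none
layer 4 (align_heading) idle — unchanged: none
→ actuator none

none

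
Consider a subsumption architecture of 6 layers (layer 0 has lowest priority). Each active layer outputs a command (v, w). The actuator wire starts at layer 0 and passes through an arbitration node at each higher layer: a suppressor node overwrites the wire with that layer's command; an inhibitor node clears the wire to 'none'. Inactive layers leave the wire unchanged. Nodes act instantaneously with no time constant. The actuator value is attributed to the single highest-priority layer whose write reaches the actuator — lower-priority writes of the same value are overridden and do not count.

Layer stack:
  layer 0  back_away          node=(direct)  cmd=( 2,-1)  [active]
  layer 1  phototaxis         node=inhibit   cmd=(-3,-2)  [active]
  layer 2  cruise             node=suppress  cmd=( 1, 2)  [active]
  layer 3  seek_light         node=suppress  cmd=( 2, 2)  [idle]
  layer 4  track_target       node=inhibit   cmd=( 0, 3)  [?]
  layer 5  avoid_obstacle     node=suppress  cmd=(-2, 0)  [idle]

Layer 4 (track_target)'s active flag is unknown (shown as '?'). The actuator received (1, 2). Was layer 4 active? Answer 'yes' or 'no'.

no

If layer 4 is active=yes:
  actuator would be none
If layer 4 is active=no:
  actuator would be (1, 2)
Observed (1, 2), so layer 4 was idle.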